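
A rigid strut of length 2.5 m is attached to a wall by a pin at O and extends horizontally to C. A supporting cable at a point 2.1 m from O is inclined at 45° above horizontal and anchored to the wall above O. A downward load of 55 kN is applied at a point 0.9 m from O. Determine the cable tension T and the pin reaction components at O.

T = 33.34 kN, O_x = 23.57 kN, O_y = 31.43 kN

ΣM about O: T·sin45°·2.1 − 55·0.9 = 0 → T = 49.5/(2.1·0.707107) = 33.335 ≈ 33.34 kN.
ΣF_x = 0: O_x − T·cos45° = 0 → O_x = 33.335 × 0.707107 = 23.57 kN.
ΣF_y = 0: O_y + T·sin45° − 55 = 0 → O_y = 55 − 33.335 × 0.707107 = 31.43 kN.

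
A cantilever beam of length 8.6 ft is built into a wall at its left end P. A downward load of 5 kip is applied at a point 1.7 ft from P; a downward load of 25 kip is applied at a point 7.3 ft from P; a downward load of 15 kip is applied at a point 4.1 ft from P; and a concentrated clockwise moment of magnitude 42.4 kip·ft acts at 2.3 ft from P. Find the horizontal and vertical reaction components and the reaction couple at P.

ΣF_x = 0: P_x = 0.
ΣF_y = 0: P_y − 5 − 25 − 15 = 0 → P_y = 45.00 kip.
ΣM about P: M_P − 5·1.7 − 25·7.3 − 15·4.1 − 42.4 = 0 → M_P = 294.9 kip·ft.

P_x = 0, P_y = 45.00 kip, M_P = 294.9 kip·ft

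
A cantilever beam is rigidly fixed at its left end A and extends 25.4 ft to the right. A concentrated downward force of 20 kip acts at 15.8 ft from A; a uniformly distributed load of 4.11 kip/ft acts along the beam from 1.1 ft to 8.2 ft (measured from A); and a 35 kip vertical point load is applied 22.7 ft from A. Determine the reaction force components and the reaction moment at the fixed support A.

A_x = 0, A_y = 84.18 kip, M_A = 1246 kip·ft

Resultant of the distributed load: 4.11 × 7.1 = 29.181 kip at 4.65 ft from A.
ΣF_x = 0: A_x = 0.
ΣF_y = 0: A_y − 20 − 4.11·7.1 − 35 = 0 → A_y = 84.18 kip.
ΣM about A: M_A − 20·15.8 − (4.11·7.1)·4.65 − 35·22.7 = 0 → M_A = 1246 kip·ft.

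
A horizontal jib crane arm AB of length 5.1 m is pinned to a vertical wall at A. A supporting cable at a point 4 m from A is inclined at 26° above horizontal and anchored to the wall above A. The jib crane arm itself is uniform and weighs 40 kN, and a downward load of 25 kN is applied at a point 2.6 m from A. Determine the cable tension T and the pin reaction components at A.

T = 95.24 kN, A_x = 85.60 kN, A_y = 23.25 kN

ΣM about A: T·sin26°·4 − 40·2.55 − 25·2.6 = 0 → T = 167/(4·0.438371) = 95.239 ≈ 95.24 kN.
ΣF_x = 0: A_x − T·cos26° = 0 → A_x = 95.239 × 0.898794 = 85.60 kN.
ΣF_y = 0: A_y + T·sin26° − 40 − 25 = 0 → A_y = 65 − 95.239 × 0.438371 = 23.25 kN.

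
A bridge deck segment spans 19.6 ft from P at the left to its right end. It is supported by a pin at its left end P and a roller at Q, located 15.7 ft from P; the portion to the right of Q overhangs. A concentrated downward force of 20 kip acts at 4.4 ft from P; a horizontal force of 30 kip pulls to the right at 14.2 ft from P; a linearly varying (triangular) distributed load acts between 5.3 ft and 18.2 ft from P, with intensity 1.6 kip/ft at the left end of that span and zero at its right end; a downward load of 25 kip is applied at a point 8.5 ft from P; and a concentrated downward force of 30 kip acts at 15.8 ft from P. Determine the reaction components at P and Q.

P_x = -30.00 kip, P_y = 29.68 kip, Q_y = 55.64 kip

Resultant of the triangular load: ½ × 1.6 × 12.9 = 10.32 kip, acting at 9.6 ft from P (one-third of the span from the peak).
Taking moments about P: Q_y·15.7 − 20·4.4 − (½·1.6·12.9)·9.6 − 25·8.5 − 30·15.8 = 0 → Q_y = 873.572/15.7 = 55.6415 ≈ 55.64 kip.
ΣF_y = 0: P_y + 55.6415 − 20 − ½·1.6·12.9 − 25 − 30 = 0 → P_y = 29.68 kip.
ΣF_x = 0: P_x + 30 = 0 → P_x = -30.00 kip.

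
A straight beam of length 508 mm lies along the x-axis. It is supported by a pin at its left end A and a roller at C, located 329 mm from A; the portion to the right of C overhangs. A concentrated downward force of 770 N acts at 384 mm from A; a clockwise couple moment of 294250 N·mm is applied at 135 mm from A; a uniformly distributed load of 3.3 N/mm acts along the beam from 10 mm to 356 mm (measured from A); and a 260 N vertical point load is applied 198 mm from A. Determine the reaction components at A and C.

Resultant of the distributed load: 3.3 × 346 = 1141.8 N at 183 mm from A.
ΣM about A: C_y·329 − 770·384 − 294250 − (3.3·346)·183 − 260·198 = 0 → C_y = 850359.4/329 = 2584.68 ≈ 2585 N.
ΣF_y = 0: A_y + 2584.68 − 770 − 3.3·346 − 260 = 0 → A_y = -412.9 N.
ΣF_x = 0: no horizontal applied forces, so A_x = 0.

A_x = 0, A_y = -412.9 N, C_y = 2585 N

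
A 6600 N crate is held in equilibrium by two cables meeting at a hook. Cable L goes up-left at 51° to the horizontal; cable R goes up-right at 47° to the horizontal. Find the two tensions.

ΣF_x = 0: −T_L·cos51° + T_R·cos47° = 0 → T_R = 0.922759·T_L.
ΣF_y = 0: T_L·sin51° + T_R·sin47° = 6600.
Substitute: T_L·(0.777146 + 0.922759·0.731354) = 6600 → T_L = 4545.42 ≈ 4545 N.
Then T_R = 0.922759 × 4545.42 = 4194 N.

T_L = 4545 N, T_R = 4194 N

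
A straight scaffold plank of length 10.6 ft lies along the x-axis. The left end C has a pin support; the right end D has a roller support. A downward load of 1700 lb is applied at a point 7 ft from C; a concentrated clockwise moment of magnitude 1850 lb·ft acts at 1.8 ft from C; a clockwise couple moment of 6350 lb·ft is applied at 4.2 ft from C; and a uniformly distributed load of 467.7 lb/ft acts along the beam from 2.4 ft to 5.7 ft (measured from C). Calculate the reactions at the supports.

Resultant of the distributed load: 467.7 × 3.3 = 1543.41 lb at 4.05 ft from C.
Moments about C: D_y·10.6 − 1700·7 − 1850 − 6350 − (467.7·3.3)·4.05 = 0 → D_y = 26350.8105/10.6 = 2485.93 ≈ 2486 lb.
ΣF_y = 0: C_y + 2485.93 − 1700 − 467.7·3.3 = 0 → C_y = 757.5 lb.
ΣF_x = 0: no horizontal applied forces, so C_x = 0.

C_x = 0, C_y = 757.5 lb, D_y = 2486 lb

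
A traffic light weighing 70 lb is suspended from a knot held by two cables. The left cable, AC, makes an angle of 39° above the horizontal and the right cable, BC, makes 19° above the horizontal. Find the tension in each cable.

T_AC = 78.05 lb, T_BC = 64.15 lb

ΣF_x = 0: −T_AC·cos39° + T_BC·cos19° = 0 → T_BC = 0.821926·T_AC.
ΣF_y = 0: T_AC·sin39° + T_BC·sin19° = 70.
Substitute: T_AC·(0.62932 + 0.821926·0.325568) = 70 → T_AC = 78.0455 ≈ 78.05 lb.
Then T_BC = 0.821926 × 78.0455 = 64.15 lb.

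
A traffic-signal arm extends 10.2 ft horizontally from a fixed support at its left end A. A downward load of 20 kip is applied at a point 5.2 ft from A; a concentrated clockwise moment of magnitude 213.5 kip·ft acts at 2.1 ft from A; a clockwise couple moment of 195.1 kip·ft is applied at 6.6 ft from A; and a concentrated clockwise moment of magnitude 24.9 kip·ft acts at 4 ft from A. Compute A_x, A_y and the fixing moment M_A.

A_x = 0, A_y = 20.00 kip, M_A = 537.5 kip·ft

ΣF_x = 0: A_x = 0.
ΣF_y = 0: A_y − 20 = 0 → A_y = 20.00 kip.
ΣM about A: M_A − 20·5.2 − 213.5 − 195.1 − 24.9 = 0 → M_A = 537.5 kip·ft.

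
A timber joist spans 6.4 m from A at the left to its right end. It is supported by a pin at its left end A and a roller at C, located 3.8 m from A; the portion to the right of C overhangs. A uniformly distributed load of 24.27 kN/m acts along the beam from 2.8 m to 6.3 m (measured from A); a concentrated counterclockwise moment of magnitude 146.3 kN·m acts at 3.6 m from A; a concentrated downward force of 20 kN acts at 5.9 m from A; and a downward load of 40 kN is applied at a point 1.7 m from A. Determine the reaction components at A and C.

A_x = 0, A_y = 32.79 kN, C_y = 112.2 kN

Resultant of the distributed load: 24.27 × 3.5 = 84.945 kN at 4.55 m from A.
Taking moments about A: C_y·3.8 − (24.27·3.5)·4.55 + 146.3 − 20·5.9 − 40·1.7 = 0 → C_y = 426.19975/3.8 = 112.158 ≈ 112.2 kN.
ΣF_y = 0: A_y + 112.158 − 24.27·3.5 − 20 − 40 = 0 → A_y = 32.79 kN.
ΣF_x = 0: no horizontal applied forces, so A_x = 0.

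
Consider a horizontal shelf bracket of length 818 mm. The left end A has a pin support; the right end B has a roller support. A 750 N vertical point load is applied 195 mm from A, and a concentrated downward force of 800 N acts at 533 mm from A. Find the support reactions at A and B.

ΣM about A: B_y·818 − 750·195 − 800·533 = 0 → B_y = 572650/818 = 700.061 ≈ 700.1 N.
ΣF_y = 0: A_y + 700.061 − 750 − 800 = 0 → A_y = 849.9 N.
ΣF_x = 0: no horizontal applied forces, so A_x = 0.

A_x = 0, A_y = 849.9 N, B_y = 700.1 N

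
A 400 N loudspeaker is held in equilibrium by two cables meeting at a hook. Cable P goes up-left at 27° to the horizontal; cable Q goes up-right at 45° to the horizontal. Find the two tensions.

ΣF_x = 0: −T_P·cos27° + T_Q·cos45° = 0 → T_Q = 1.26007·T_P.
ΣF_y = 0: T_P·sin27° + T_Q·sin45° = 400.
Substitute: T_P·(0.45399 + 1.26007·0.707107) = 400 → T_P = 297.399 ≈ 297.4 N.
Then T_Q = 1.26007 × 297.399 = 374.7 N.

T_P = 297.4 N, T_Q = 374.7 N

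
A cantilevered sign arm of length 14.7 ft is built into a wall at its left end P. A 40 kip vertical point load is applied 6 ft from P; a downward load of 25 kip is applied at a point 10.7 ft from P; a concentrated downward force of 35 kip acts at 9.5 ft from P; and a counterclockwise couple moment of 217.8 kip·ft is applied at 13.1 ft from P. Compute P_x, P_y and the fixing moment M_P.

P_x = 0, P_y = 100.0 kip, M_P = 622.2 kip·ft

ΣF_x = 0: P_x = 0.
ΣF_y = 0: P_y − 40 − 25 − 35 = 0 → P_y = 100.0 kip.
ΣM about P: M_P − 40·6 − 25·10.7 − 35·9.5 + 217.8 = 0 → M_P = 622.2 kip·ft.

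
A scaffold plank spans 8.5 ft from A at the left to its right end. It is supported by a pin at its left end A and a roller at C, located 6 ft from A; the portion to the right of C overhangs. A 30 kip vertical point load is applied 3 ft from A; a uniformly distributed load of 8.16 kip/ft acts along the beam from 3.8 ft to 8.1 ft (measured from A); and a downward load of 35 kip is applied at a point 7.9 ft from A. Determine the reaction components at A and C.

Resultant of the distributed load: 8.16 × 4.3 = 35.088 kip at 5.95 ft from A.
Moments about A: C_y·6 − 30·3 − (8.16·4.3)·5.95 − 35·7.9 = 0 → C_y = 575.2736/6 = 95.8789 ≈ 95.88 kip.
ΣF_y = 0: A_y + 95.8789 − 30 − 8.16·4.3 − 35 = 0 → A_y = 4.209 kip.
ΣF_x = 0: no horizontal applied forces, so A_x = 0.

A_x = 0, A_y = 4.209 kip, C_y = 95.88 kip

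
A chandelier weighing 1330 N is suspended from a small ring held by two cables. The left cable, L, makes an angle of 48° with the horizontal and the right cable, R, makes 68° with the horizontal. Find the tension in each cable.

ΣF_x = 0: −T_L·cos48° + T_R·cos68° = 0 → T_R = 1.78622·T_L.
ΣF_y = 0: T_L·sin48° + T_R·sin68° = 1330.
Substitute: T_L·(0.743145 + 1.78622·0.927184) = 1330 → T_L = 554.328 ≈ 554.3 N.
Then T_R = 1.78622 × 554.328 = 990.2 N.

T_L = 554.3 N, T_R = 990.2 N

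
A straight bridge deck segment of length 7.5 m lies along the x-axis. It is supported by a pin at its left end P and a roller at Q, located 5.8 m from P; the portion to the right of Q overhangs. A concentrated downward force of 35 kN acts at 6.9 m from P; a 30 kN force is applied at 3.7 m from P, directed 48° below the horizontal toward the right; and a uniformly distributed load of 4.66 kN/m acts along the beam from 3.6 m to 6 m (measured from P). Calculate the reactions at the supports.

P_x = -20.07 kN, P_y = 3.362 kN, Q_y = 65.12 kN

Resultant of the distributed load: 4.66 × 2.4 = 11.184 kN at 4.8 m from P.
ΣM about P: Q_y·5.8 − 35·6.9 − 30·sin48°·3.7 − (4.66·2.4)·4.8 = 0 → Q_y = 377.672/5.8 = 65.1159 ≈ 65.12 kN.
ΣF_y = 0: P_y + 65.1159 − 35 − 30·sin48° − 4.66·2.4 = 0 → P_y = 3.362 kN.
ΣF_x = 0: P_x + 30·cos48° = 0 → P_x = -20.07 kN.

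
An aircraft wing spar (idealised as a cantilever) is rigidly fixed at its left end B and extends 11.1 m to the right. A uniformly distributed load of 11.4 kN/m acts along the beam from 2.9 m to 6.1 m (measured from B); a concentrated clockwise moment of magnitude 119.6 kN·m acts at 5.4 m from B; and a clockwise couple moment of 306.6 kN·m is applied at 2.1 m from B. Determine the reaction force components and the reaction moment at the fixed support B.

B_x = 0, B_y = 36.48 kN, M_B = 590.4 kN·m

Resultant of the distributed load: 11.4 × 3.2 = 36.48 kN at 4.5 m from B.
ΣF_x = 0: B_x = 0.
ΣF_y = 0: B_y − 11.4·3.2 = 0 → B_y = 36.48 kN.
ΣM about B: M_B − (11.4·3.2)·4.5 − 119.6 − 306.6 = 0 → M_B = 590.4 kN·m.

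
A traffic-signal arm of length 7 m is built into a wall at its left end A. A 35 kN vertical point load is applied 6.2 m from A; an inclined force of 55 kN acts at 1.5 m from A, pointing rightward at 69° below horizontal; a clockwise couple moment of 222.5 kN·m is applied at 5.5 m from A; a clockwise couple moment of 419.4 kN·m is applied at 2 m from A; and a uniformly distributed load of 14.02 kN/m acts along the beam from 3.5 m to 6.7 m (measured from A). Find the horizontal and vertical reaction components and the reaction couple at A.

A_x = -19.71 kN, A_y = 131.2 kN, M_A = 1165 kN·m

Resultant of the distributed load: 14.02 × 3.2 = 44.864 kN at 5.1 m from A.
ΣF_x = 0: A_x + 55·cos69° = 0 → A_x = -19.71 kN.
ΣF_y = 0: A_y − 35 − 55·sin69° − 14.02·3.2 = 0 → A_y = 131.2 kN.
ΣM about A: M_A − 35·6.2 − 55·sin69°·1.5 − 222.5 − 419.4 − (14.02·3.2)·5.1 = 0 → M_A = 1165 kN·m.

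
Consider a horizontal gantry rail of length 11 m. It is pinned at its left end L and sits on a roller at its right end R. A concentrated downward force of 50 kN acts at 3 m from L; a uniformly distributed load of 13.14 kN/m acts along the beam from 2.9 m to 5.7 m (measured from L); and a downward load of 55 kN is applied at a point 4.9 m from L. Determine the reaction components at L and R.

L_x = 0, L_y = 89.27 kN, R_y = 52.52 kN

Resultant of the distributed load: 13.14 × 2.8 = 36.792 kN at 4.3 m from L.
Moments about L: R_y·11 − 50·3 − (13.14·2.8)·4.3 − 55·4.9 = 0 → R_y = 577.7056/11 = 52.5187 ≈ 52.52 kN.
ΣF_y = 0: L_y + 52.5187 − 50 − 13.14·2.8 − 55 = 0 → L_y = 89.27 kN.
ΣF_x = 0: no horizontal applied forces, so L_x = 0.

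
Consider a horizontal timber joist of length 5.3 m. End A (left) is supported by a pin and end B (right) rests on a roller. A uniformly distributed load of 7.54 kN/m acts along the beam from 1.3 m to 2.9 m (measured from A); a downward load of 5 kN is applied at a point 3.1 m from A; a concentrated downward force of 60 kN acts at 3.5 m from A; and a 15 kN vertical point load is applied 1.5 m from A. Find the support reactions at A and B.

Resultant of the distributed load: 7.54 × 1.6 = 12.064 kN at 2.1 m from A.
Taking moments about A: B_y·5.3 − (7.54·1.6)·2.1 − 5·3.1 − 60·3.5 − 15·1.5 = 0 → B_y = 273.3344/5.3 = 51.5725 ≈ 51.57 kN.
ΣF_y = 0: A_y + 51.5725 − 7.54·1.6 − 5 − 60 − 15 = 0 → A_y = 40.49 kN.
ΣF_x = 0: no horizontal applied forces, so A_x = 0.

A_x = 0, A_y = 40.49 kN, B_y = 51.57 kN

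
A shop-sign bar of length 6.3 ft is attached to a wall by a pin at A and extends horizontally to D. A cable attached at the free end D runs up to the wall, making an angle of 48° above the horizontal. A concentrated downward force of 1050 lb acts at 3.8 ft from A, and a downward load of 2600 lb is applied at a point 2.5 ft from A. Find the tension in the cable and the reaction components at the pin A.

T = 2241 lb, A_x = 1499 lb, A_y = 1985 lb

ΣM about A: T·sin48°·6.3 − 1050·3.8 − 2600·2.5 = 0 → T = 10490/(6.3·0.743145) = 2240.58 ≈ 2241 lb.
ΣF_x = 0: A_x − T·cos48° = 0 → A_x = 2240.58 × 0.669131 = 1499 lb.
ΣF_y = 0: A_y + T·sin48° − 1050 − 2600 = 0 → A_y = 3650 − 2240.58 × 0.743145 = 1985 lb.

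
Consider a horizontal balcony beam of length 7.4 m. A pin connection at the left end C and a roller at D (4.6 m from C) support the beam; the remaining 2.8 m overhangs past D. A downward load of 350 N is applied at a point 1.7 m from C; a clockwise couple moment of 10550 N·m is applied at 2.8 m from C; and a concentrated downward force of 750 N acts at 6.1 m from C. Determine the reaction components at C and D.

C_x = 0, C_y = -2317 N, D_y = 3417 N

Taking moments about C: D_y·4.6 − 350·1.7 − 10550 − 750·6.1 = 0 → D_y = 15720/4.6 = 3417.39 ≈ 3417 N.
ΣF_y = 0: C_y + 3417.39 − 350 − 750 = 0 → C_y = -2317 N.
ΣF_x = 0: no horizontal applied forces, so C_x = 0.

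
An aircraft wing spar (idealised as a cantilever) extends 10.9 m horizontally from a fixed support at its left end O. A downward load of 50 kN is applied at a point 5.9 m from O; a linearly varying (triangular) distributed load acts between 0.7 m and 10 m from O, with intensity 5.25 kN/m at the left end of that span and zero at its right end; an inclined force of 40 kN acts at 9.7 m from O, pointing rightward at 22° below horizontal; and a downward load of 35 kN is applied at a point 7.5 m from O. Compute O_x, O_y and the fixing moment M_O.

O_x = -37.09 kN, O_y = 124.4 kN, M_O = 795.6 kN·m

Resultant of the triangular load: ½ × 5.25 × 9.3 = 24.4125 kN, acting at 3.8 m from O (one-third of the span from the peak).
ΣF_x = 0: O_x + 40·cos22° = 0 → O_x = -37.09 kN.
ΣF_y = 0: O_y − 50 − ½·5.25·9.3 − 40·sin22° − 35 = 0 → O_y = 124.4 kN.
ΣM about O: M_O − 50·5.9 − (½·5.25·9.3)·3.8 − 40·sin22°·9.7 − 35·7.5 = 0 → M_O = 795.6 kN·m.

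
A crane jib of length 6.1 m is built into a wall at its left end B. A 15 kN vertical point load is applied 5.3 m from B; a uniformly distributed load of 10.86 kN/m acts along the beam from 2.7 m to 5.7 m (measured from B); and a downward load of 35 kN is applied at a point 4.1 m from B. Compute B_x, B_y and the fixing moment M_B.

B_x = 0, B_y = 82.58 kN, M_B = 359.8 kN·m

Resultant of the distributed load: 10.86 × 3 = 32.58 kN at 4.2 m from B.
ΣF_x = 0: B_x = 0.
ΣF_y = 0: B_y − 15 − 10.86·3 − 35 = 0 → B_y = 82.58 kN.
ΣM about B: M_B − 15·5.3 − (10.86·3)·4.2 − 35·4.1 = 0 → M_B = 359.8 kN·m.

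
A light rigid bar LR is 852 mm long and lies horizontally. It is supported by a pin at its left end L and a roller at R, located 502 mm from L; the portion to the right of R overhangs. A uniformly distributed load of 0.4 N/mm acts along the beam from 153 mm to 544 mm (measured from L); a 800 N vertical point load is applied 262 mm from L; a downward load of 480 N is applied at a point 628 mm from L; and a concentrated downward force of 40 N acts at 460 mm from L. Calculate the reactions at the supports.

Resultant of the distributed load: 0.4 × 391 = 156.4 N at 348.5 mm from L.
ΣM about L: R_y·502 − (0.4·391)·348.5 − 800·262 − 480·628 − 40·460 = 0 → R_y = 583945.4/502 = 1163.24 ≈ 1163 N.
ΣF_y = 0: L_y + 1163.24 − 0.4·391 − 800 − 480 − 40 = 0 → L_y = 313.2 N.
ΣF_x = 0: no horizontal applied forces, so L_x = 0.

L_x = 0, L_y = 313.2 N, R_y = 1163 N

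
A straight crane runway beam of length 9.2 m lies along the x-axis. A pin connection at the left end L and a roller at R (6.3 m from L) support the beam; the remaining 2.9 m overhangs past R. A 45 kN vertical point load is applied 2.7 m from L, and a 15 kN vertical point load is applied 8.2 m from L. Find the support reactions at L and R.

L_x = 0, L_y = 21.19 kN, R_y = 38.81 kN

ΣM about L: R_y·6.3 − 45·2.7 − 15·8.2 = 0 → R_y = 244.5/6.3 = 38.8095 ≈ 38.81 kN.
ΣF_y = 0: L_y + 38.8095 − 45 − 15 = 0 → L_y = 21.19 kN.
ΣF_x = 0: no horizontal applied forces, so L_x = 0.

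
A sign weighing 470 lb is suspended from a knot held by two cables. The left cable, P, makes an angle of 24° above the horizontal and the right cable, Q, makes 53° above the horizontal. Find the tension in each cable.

T_P = 290.3 lb, T_Q = 440.7 lb

ΣF_x = 0: −T_P·cos24° + T_Q·cos53° = 0 → T_Q = 1.51798·T_P.
ΣF_y = 0: T_P·sin24° + T_Q·sin53° = 470.
Substitute: T_P·(0.406737 + 1.51798·0.798636) = 470 → T_P = 290.294 ≈ 290.3 lb.
Then T_Q = 1.51798 × 290.294 = 440.7 lb.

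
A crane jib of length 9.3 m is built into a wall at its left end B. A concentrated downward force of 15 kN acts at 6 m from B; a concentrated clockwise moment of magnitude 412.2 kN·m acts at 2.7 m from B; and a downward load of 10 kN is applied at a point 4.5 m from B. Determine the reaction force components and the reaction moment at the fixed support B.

B_x = 0, B_y = 25.00 kN, M_B = 547.2 kN·m

ΣF_x = 0: B_x = 0.
ΣF_y = 0: B_y − 15 − 10 = 0 → B_y = 25.00 kN.
ΣM about B: M_B − 15·6 − 412.2 − 10·4.5 = 0 → M_B = 547.2 kN·m.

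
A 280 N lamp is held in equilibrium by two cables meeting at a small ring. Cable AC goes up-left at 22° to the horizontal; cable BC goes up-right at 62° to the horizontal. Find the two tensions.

T_AC = 132.2 N, T_BC = 261.0 N

ΣF_x = 0: −T_AC·cos22° + T_BC·cos62° = 0 → T_BC = 1.97495·T_AC.
ΣF_y = 0: T_AC·sin22° + T_BC·sin62° = 280.
Substitute: T_AC·(0.374607 + 1.97495·0.882948) = 280 → T_AC = 132.176 ≈ 132.2 N.
Then T_BC = 1.97495 × 132.176 = 261.0 N.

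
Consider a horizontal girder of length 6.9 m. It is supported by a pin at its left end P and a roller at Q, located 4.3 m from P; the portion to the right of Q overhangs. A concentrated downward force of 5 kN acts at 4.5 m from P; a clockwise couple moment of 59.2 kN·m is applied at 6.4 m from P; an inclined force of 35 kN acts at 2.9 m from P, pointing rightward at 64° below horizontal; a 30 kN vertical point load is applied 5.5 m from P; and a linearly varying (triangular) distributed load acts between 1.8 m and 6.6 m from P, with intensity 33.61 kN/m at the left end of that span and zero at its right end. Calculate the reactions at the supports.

Resultant of the triangular load: ½ × 33.61 × 4.8 = 80.664 kN, acting at 3.4 m from P (one-third of the span from the peak).
ΣM about P: Q_y·4.3 − 5·4.5 − 59.2 − 35·sin64°·2.9 − 30·5.5 − (½·33.61·4.8)·3.4 = 0 → Q_y = 612.185/4.3 = 142.369 ≈ 142.4 kN.
ΣF_y = 0: P_y + 142.369 − 5 − 35·sin64° − 30 − ½·33.61·4.8 = 0 → P_y = 4.753 kN.
ΣF_x = 0: P_x + 35·cos64° = 0 → P_x = -15.34 kN.

P_x = -15.34 kN, P_y = 4.753 kN, Q_y = 142.4 kN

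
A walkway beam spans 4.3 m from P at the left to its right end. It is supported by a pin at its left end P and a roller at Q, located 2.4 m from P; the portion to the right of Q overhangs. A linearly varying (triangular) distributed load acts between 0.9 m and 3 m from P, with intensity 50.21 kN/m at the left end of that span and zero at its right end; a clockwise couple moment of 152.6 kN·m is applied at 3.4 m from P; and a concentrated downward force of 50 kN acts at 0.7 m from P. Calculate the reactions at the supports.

Resultant of the triangular load: ½ × 50.21 × 2.1 = 52.7205 kN, acting at 1.6 m from P (one-third of the span from the peak).
ΣM about P: Q_y·2.4 − (½·50.21·2.1)·1.6 − 152.6 − 50·0.7 = 0 → Q_y = 271.9528/2.4 = 113.314 ≈ 113.3 kN.
ΣF_y = 0: P_y + 113.314 − ½·50.21·2.1 − 50 = 0 → P_y = -10.59 kN.
ΣF_x = 0: no horizontal applied forces, so P_x = 0.

P_x = 0, P_y = -10.59 kN, Q_y = 113.3 kN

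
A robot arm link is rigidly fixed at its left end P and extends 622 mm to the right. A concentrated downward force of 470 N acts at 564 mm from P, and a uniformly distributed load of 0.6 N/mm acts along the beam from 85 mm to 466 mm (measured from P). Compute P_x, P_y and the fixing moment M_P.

Resultant of the distributed load: 0.6 × 381 = 228.6 N at 275.5 mm from P.
ΣF_x = 0: P_x = 0.
ΣF_y = 0: P_y − 470 − 0.6·381 = 0 → P_y = 698.6 N.
ΣM about P: M_P − 470·564 − (0.6·381)·275.5 = 0 → M_P = 328100 N·mm.

P_x = 0, P_y = 698.6 N, M_P = 328100 N·mm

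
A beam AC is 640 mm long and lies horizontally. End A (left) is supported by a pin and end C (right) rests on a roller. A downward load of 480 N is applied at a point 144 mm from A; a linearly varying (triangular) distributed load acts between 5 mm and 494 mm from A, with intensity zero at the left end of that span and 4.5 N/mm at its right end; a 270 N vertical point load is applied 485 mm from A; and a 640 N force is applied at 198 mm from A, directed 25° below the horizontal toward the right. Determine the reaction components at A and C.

Resultant of the triangular load: ½ × 4.5 × 489 = 1100.25 N, acting at 331 mm from A (one-third of the span from the peak).
ΣM about A: C_y·640 − 480·144 − (½·4.5·489)·331 − 270·485 − 640·sin25°·198 = 0 → C_y = 617807/640 = 965.323 ≈ 965.3 N.
ΣF_y = 0: A_y + 965.323 − 480 − ½·4.5·489 − 270 − 640·sin25° = 0 → A_y = 1155 N.
ΣF_x = 0: A_x + 640·cos25° = 0 → A_x = -580.0 N.

A_x = -580.0 N, A_y = 1155 N, C_y = 965.3 N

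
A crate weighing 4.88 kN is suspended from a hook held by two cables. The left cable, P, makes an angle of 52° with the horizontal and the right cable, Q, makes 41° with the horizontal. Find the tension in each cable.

T_P = 3.688 kN, T_Q = 3.009 kN

ΣF_x = 0: −T_P·cos52° + T_Q·cos41° = 0 → T_Q = 0.815759·T_P.
ΣF_y = 0: T_P·sin52° + T_Q·sin41° = 4.88.
Substitute: T_P·(0.788011 + 0.815759·0.656059) = 4.88 → T_P = 3.68804 ≈ 3.688 kN.
Then T_Q = 0.815759 × 3.68804 = 3.009 kN.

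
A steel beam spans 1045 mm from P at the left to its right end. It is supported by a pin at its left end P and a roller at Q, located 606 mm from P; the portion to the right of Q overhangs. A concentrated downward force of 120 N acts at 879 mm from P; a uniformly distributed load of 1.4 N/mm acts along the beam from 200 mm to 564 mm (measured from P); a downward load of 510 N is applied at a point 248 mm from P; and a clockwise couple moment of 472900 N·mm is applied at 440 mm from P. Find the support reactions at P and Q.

P_x = 0, P_y = -344.8 N, Q_y = 1484 N

Resultant of the distributed load: 1.4 × 364 = 509.6 N at 382 mm from P.
ΣM about P: Q_y·606 − 120·879 − (1.4·364)·382 − 510·248 − 472900 = 0 → Q_y = 899527.2/606 = 1484.37 ≈ 1484 N.
ΣF_y = 0: P_y + 1484.37 − 120 − 1.4·364 − 510 = 0 → P_y = -344.8 N.
ΣF_x = 0: no horizontal applied forces, so P_x = 0.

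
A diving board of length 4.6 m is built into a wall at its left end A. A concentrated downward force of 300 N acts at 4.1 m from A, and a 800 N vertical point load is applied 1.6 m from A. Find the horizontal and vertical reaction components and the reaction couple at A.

A_x = 0, A_y = 1100 N, M_A = 2510 N·m

ΣF_x = 0: A_x = 0.
ΣF_y = 0: A_y − 300 − 800 = 0 → A_y = 1100 N.
ΣM about A: M_A − 300·4.1 − 800·1.6 = 0 → M_A = 2510 N·m.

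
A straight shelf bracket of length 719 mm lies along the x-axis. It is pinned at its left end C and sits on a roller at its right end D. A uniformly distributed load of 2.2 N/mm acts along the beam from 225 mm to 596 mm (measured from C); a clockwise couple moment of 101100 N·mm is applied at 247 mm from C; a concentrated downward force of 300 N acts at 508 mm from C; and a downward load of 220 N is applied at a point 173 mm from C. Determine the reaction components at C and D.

C_x = 0, C_y = 464.7 N, D_y = 871.5 N

Resultant of the distributed load: 2.2 × 371 = 816.2 N at 410.5 mm from C.
Moments about C: D_y·719 − (2.2·371)·410.5 − 101100 − 300·508 − 220·173 = 0 → D_y = 626610.1/719 = 871.502 ≈ 871.5 N.
ΣF_y = 0: C_y + 871.502 − 2.2·371 − 300 − 220 = 0 → C_y = 464.7 N.
ΣF_x = 0: no horizontal applied forces, so C_x = 0.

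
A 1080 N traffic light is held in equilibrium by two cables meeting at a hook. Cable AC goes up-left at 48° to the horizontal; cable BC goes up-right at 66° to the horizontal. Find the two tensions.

T_AC = 480.8 N, T_BC = 791.1 N

ΣF_x = 0: −T_AC·cos48° + T_BC·cos66° = 0 → T_BC = 1.64512·T_AC.
ΣF_y = 0: T_AC·sin48° + T_BC·sin66° = 1080.
Substitute: T_AC·(0.743145 + 1.64512·0.913545) = 1080 → T_AC = 480.847 ≈ 480.8 N.
Then T_BC = 1.64512 × 480.847 = 791.1 N.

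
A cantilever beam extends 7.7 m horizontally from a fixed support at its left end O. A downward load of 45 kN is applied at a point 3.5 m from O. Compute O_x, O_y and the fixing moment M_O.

ΣF_x = 0: O_x = 0.
ΣF_y = 0: O_y − 45 = 0 → O_y = 45.00 kN.
ΣM about O: M_O − 45·3.5 = 0 → M_O = 157.5 kN·m.

O_x = 0, O_y = 45.00 kN, M_O = 157.5 kN·m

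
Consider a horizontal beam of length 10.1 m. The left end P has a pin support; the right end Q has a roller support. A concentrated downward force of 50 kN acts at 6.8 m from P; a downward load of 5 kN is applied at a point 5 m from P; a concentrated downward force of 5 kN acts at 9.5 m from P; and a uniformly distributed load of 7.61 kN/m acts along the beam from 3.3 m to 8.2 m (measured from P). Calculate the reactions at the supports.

Resultant of the distributed load: 7.61 × 4.9 = 37.289 kN at 5.75 m from P.
ΣM about P: Q_y·10.1 − 50·6.8 − 5·5 − 5·9.5 − (7.61·4.9)·5.75 = 0 → Q_y = 626.91175/10.1 = 62.0705 ≈ 62.07 kN.
ΣF_y = 0: P_y + 62.0705 − 50 − 5 − 5 − 7.61·4.9 = 0 → P_y = 35.22 kN.
ΣF_x = 0: no horizontal applied forces, so P_x = 0.

P_x = 0, P_y = 35.22 kN, Q_y = 62.07 kN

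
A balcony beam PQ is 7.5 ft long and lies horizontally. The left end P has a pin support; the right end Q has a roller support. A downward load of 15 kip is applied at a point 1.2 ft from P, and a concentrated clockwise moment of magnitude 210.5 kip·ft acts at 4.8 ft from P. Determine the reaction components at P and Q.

Moments about P: Q_y·7.5 − 15·1.2 − 210.5 = 0 → Q_y = 228.5/7.5 = 30.4667 ≈ 30.47 kip.
ΣF_y = 0: P_y + 30.4667 − 15 = 0 → P_y = -15.47 kip.
ΣF_x = 0: no horizontal applied forces, so P_x = 0.

P_x = 0, P_y = -15.47 kip, Q_y = 30.47 kip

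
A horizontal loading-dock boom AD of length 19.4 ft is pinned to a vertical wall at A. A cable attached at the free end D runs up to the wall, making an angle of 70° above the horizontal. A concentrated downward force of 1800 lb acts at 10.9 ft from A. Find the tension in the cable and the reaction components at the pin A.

T = 1076 lb, A_x = 368.1 lb, A_y = 788.7 lb

ΣM about A: T·sin70°·19.4 − 1800·10.9 = 0 → T = 19620/(19.4·0.939693) = 1076.25 ≈ 1076 lb.
ΣF_x = 0: A_x − T·cos70° = 0 → A_x = 1076.25 × 0.34202 = 368.1 lb.
ΣF_y = 0: A_y + T·sin70° − 1800 = 0 → A_y = 1800 − 1076.25 × 0.939693 = 788.7 lb.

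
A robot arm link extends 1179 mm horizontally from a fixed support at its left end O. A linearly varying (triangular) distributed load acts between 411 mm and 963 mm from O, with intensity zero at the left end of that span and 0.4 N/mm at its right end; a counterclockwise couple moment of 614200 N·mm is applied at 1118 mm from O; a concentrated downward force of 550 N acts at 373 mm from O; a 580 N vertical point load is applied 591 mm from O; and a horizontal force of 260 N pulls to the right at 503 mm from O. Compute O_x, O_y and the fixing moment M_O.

O_x = -260.0 N, O_y = 1240 N, M_O = 19730 N·mm

Resultant of the triangular load: ½ × 0.4 × 552 = 110.4 N, acting at 779 mm from O (one-third of the span from the peak).
ΣF_x = 0: O_x + 260 = 0 → O_x = -260.0 N.
ΣF_y = 0: O_y − ½·0.4·552 − 550 − 580 = 0 → O_y = 1240 N.
ΣM about O: M_O − (½·0.4·552)·779 + 614200 − 550·373 − 580·591 = 0 → M_O = 19730 N·mm.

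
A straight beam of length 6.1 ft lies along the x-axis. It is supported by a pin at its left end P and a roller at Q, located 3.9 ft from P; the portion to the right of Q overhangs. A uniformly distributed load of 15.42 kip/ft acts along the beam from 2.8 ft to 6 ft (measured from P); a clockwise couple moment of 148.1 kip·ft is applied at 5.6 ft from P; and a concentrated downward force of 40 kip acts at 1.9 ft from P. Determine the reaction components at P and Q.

P_x = 0, P_y = -23.79 kip, Q_y = 113.1 kip

Resultant of the distributed load: 15.42 × 3.2 = 49.344 kip at 4.4 ft from P.
Moments about P: Q_y·3.9 − (15.42·3.2)·4.4 − 148.1 − 40·1.9 = 0 → Q_y = 441.2136/3.9 = 113.132 ≈ 113.1 kip.
ΣF_y = 0: P_y + 113.132 − 15.42·3.2 − 40 = 0 → P_y = -23.79 kip.
ΣF_x = 0: no horizontal applied forces, so P_x = 0.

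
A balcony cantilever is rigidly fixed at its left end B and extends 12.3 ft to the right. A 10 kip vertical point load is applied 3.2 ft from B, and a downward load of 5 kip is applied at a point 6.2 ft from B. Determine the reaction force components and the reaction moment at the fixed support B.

B_x = 0, B_y = 15.00 kip, M_B = 63.00 kip·ft

ΣF_x = 0: B_x = 0.
ΣF_y = 0: B_y − 10 − 5 = 0 → B_y = 15.00 kip.
ΣM about B: M_B − 10·3.2 − 5·6.2 = 0 → M_B = 63.00 kip·ft.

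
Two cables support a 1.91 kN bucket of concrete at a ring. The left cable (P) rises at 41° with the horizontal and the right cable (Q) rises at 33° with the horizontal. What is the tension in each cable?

ΣF_x = 0: −T_P·cos41° + T_Q·cos33° = 0 → T_Q = 0.899888·T_P.
ΣF_y = 0: T_P·sin41° + T_Q·sin33° = 1.91.
Substitute: T_P·(0.656059 + 0.899888·0.544639) = 1.91 → T_P = 1.66641 ≈ 1.666 kN.
Then T_Q = 0.899888 × 1.66641 = 1.500 kN.

T_P = 1.666 kN, T_Q = 1.500 kN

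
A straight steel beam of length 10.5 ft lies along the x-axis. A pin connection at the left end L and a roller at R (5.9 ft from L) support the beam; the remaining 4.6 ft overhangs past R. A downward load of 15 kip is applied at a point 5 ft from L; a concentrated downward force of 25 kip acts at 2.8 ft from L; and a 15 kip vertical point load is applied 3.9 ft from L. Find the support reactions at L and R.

L_x = 0, L_y = 20.51 kip, R_y = 34.49 kip

Taking moments about L: R_y·5.9 − 15·5 − 25·2.8 − 15·3.9 = 0 → R_y = 203.5/5.9 = 34.4915 ≈ 34.49 kip.
ΣF_y = 0: L_y + 34.4915 − 15 − 25 − 15 = 0 → L_y = 20.51 kip.
ΣF_x = 0: no horizontal applied forces, so L_x = 0.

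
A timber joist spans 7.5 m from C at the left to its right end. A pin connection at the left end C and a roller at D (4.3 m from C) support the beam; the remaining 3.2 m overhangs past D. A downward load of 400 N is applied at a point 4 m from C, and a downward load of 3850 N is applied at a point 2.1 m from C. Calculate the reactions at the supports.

C_x = 0, C_y = 1998 N, D_y = 2252 N

Moments about C: D_y·4.3 − 400·4 − 3850·2.1 = 0 → D_y = 9685/4.3 = 2252.33 ≈ 2252 N.
ΣF_y = 0: C_y + 2252.33 − 400 − 3850 = 0 → C_y = 1998 N.
ΣF_x = 0: no horizontal applied forces, so C_x = 0.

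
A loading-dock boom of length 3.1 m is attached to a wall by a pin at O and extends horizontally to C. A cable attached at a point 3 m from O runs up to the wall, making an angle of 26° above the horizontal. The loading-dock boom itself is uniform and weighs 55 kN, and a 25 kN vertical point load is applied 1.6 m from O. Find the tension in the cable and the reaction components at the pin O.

T = 95.24 kN, O_x = 85.60 kN, O_y = 38.25 kN

ΣM about O: T·sin26°·3 − 55·1.55 − 25·1.6 = 0 → T = 125.25/(3·0.438371) = 95.239 ≈ 95.24 kN.
ΣF_x = 0: O_x − T·cos26° = 0 → O_x = 95.239 × 0.898794 = 85.60 kN.
ΣF_y = 0: O_y + T·sin26° − 55 − 25 = 0 → O_y = 80 − 95.239 × 0.438371 = 38.25 kN.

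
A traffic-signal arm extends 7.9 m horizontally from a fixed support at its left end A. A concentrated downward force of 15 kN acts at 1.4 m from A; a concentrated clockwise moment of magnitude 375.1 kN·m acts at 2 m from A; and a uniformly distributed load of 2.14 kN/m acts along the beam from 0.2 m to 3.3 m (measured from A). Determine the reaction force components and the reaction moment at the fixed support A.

Resultant of the distributed load: 2.14 × 3.1 = 6.634 kN at 1.75 m from A.
ΣF_x = 0: A_x = 0.
ΣF_y = 0: A_y − 15 − 2.14·3.1 = 0 → A_y = 21.63 kN.
ΣM about A: M_A − 15·1.4 − 375.1 − (2.14·3.1)·1.75 = 0 → M_A = 407.7 kN·m.

A_x = 0, A_y = 21.63 kN, M_A = 407.7 kN·m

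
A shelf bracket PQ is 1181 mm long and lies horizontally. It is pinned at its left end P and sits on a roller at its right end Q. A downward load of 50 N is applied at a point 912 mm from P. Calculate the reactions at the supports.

Moments about P: Q_y·1181 − 50·912 = 0 → Q_y = 45600/1181 = 38.6113 ≈ 38.61 N.
ΣF_y = 0: P_y + 38.6113 − 50 = 0 → P_y = 11.39 N.
ΣF_x = 0: no horizontal applied forces, so P_x = 0.

P_x = 0, P_y = 11.39 N, Q_y = 38.61 N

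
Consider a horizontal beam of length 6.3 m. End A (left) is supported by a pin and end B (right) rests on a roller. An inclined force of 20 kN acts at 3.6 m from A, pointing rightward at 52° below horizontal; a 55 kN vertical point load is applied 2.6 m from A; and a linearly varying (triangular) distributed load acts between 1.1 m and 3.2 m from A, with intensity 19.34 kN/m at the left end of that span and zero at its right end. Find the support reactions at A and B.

A_x = -12.31 kN, A_y = 53.56 kN, B_y = 37.51 kN

Resultant of the triangular load: ½ × 19.34 × 2.1 = 20.307 kN, acting at 1.8 m from A (one-third of the span from the peak).
Taking moments about A: B_y·6.3 − 20·sin52°·3.6 − 55·2.6 − (½·19.34·2.1)·1.8 = 0 → B_y = 236.289/6.3 = 37.5062 ≈ 37.51 kN.
ΣF_y = 0: A_y + 37.5062 − 20·sin52° − 55 − ½·19.34·2.1 = 0 → A_y = 53.56 kN.
ΣF_x = 0: A_x + 20·cos52° = 0 → A_x = -12.31 kN.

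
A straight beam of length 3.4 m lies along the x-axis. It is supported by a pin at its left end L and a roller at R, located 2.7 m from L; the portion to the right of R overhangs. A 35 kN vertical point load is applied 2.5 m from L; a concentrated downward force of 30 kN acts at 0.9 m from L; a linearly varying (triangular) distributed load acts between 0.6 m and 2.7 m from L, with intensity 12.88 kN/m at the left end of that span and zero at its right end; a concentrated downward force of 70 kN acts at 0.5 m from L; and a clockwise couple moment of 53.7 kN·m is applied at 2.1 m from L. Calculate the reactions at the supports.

L_x = 0, L_y = 66.75 kN, R_y = 81.77 kN

Resultant of the triangular load: ½ × 12.88 × 2.1 = 13.524 kN, acting at 1.3 m from L (one-third of the span from the peak).
ΣM about L: R_y·2.7 − 35·2.5 − 30·0.9 − (½·12.88·2.1)·1.3 − 70·0.5 − 53.7 = 0 → R_y = 220.7812/2.7 = 81.7708 ≈ 81.77 kN.
ΣF_y = 0: L_y + 81.7708 − 35 − 30 − ½·12.88·2.1 − 70 = 0 → L_y = 66.75 kN.
ΣF_x = 0: no horizontal applied forces, so L_x = 0.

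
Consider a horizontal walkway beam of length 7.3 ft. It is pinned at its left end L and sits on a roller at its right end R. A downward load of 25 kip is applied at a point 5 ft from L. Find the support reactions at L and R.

L_x = 0, L_y = 7.877 kip, R_y = 17.12 kip

Taking moments about L: R_y·7.3 − 25·5 = 0 → R_y = 125/7.3 = 17.1233 ≈ 17.12 kip.
ΣF_y = 0: L_y + 17.1233 − 25 = 0 → L_y = 7.877 kip.
ΣF_x = 0: no horizontal applied forces, so L_x = 0.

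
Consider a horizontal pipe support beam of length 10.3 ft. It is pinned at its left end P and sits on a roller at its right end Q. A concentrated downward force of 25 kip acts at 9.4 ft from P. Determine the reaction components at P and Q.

ΣM about P: Q_y·10.3 − 25·9.4 = 0 → Q_y = 235/10.3 = 22.8155 ≈ 22.82 kip.
ΣF_y = 0: P_y + 22.8155 − 25 = 0 → P_y = 2.184 kip.
ΣF_x = 0: no horizontal applied forces, so P_x = 0.

P_x = 0, P_y = 2.184 kip, Q_y = 22.82 kip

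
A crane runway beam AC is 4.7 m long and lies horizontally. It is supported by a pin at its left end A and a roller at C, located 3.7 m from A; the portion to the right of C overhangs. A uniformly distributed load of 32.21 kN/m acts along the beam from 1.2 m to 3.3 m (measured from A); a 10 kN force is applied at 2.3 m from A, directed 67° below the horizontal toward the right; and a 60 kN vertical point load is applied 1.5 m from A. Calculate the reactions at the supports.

Resultant of the distributed load: 32.21 × 2.1 = 67.641 kN at 2.25 m from A.
ΣM about A: C_y·3.7 − (32.21·2.1)·2.25 − 10·sin67°·2.3 − 60·1.5 = 0 → C_y = 263.364/3.7 = 71.1795 ≈ 71.18 kN.
ΣF_y = 0: A_y + 71.1795 − 32.21·2.1 − 10·sin67° − 60 = 0 → A_y = 65.67 kN.
ΣF_x = 0: A_x + 10·cos67° = 0 → A_x = -3.907 kN.

A_x = -3.907 kN, A_y = 65.67 kN, C_y = 71.18 kN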